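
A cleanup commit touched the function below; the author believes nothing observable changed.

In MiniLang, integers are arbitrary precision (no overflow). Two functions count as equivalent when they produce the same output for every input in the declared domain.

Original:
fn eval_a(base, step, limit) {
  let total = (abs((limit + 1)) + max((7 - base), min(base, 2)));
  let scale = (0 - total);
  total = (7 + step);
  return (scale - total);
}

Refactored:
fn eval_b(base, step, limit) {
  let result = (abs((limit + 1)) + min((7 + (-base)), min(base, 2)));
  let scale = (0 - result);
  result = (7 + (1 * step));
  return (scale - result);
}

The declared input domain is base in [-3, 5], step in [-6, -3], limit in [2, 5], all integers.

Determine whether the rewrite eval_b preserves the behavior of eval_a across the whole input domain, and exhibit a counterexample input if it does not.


Consider the input base=-3, step=-6, limit=2.
eval_a: total = 13; scale = -13; total = 1; return -14
eval_b: result = 0; scale = 0; result = 1; return -1
-14 against -1: the behavior changed.
verdict: not equivalent; witness: base=-3, step=-6, limit=2


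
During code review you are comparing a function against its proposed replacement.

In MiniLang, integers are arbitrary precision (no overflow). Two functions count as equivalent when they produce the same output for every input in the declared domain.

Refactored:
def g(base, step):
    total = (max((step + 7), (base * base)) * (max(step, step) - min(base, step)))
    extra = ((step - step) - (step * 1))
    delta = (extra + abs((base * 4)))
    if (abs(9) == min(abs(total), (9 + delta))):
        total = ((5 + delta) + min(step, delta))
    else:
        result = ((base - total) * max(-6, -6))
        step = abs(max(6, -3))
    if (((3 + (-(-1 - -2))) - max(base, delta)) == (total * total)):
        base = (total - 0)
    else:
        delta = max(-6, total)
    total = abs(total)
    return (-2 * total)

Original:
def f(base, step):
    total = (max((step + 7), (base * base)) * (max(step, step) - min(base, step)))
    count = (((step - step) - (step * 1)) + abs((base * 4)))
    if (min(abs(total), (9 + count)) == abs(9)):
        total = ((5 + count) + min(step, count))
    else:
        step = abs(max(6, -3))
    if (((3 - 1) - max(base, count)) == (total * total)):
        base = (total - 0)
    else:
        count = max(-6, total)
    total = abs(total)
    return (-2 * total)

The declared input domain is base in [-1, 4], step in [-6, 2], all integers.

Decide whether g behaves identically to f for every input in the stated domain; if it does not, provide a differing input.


The two are interchangeable: statement counts differ, plus constant usage differs, plus local variable names differ, plus min/max/abs usage differs, plus arithmetic usage differs, and every declared input agrees.
As a probe, take base=0, step=-4: f runs total becomes 0; next count becomes 4; next (min(abs(total), (9 + count)) == abs(9)) evaluates to false; next step becomes 6; next (((3 - 1) - max(base, count)) == (total * total)) evaluates to false; next count becomes 0; next total becomes 0; next final value 0; g runs total becomes 0; next extra becomes 4; next delta becomes 4; next (abs(9) == min(abs(total), (9 + delta))) evaluates to false; next result becomes 0; next step becomes 6; next (((3 + (-(-1 - -2))) - max(base, delta)) == (total * total)) evaluates to false; next delta becomes 0; next total becomes 0; next final value 0; both end at 0.
An exhaustive pass over the 54 declared inputs shows identical outputs.
verdict: equivalent


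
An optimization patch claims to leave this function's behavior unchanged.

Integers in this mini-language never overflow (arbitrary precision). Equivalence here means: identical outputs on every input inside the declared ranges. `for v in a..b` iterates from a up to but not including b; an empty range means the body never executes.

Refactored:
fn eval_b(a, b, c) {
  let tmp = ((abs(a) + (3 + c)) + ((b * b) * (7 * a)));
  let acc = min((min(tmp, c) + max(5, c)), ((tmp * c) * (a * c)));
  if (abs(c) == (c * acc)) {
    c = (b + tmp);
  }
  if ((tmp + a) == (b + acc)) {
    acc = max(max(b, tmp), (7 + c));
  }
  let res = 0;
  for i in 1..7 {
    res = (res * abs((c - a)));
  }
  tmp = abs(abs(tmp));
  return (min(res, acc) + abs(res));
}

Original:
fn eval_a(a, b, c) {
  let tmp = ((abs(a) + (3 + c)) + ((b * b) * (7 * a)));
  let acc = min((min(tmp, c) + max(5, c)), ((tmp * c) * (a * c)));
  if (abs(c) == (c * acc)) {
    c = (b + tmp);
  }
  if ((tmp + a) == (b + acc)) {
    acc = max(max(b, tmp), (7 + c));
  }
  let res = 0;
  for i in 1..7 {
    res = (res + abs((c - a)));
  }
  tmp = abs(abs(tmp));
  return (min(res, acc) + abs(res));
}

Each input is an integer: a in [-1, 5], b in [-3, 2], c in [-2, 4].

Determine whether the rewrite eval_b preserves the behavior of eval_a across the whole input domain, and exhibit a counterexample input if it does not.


a=-1, b=-3, c=-2 yields -50 from eval_a but -56 from eval_b.
verdict: not equivalent; witness: a=-1, b=-3, c=-2


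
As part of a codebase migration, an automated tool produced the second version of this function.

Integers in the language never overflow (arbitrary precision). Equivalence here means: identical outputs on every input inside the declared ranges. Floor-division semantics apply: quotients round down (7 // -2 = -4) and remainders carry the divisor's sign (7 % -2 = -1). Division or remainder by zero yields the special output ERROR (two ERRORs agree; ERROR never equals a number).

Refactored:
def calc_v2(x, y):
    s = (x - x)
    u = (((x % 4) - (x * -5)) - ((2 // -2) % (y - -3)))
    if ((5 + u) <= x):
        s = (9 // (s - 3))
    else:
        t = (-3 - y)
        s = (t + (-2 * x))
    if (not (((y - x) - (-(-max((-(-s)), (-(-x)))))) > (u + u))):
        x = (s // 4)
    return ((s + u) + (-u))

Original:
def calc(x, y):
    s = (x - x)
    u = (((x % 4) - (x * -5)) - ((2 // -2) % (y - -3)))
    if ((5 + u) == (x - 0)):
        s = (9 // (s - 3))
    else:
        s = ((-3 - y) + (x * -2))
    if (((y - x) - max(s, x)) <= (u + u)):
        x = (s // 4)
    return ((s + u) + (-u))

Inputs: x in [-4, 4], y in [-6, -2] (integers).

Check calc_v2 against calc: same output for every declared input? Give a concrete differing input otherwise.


There is a counterexample at x=-4, y=-6: 11 on one side, -3 on the other.
calc: s=0, then u=-19, then ((5 + u) == (x - 0)) is false, then s=11, then (((y - x) - max(s, x)) <= (u + u)) is false, then returns 11
calc_v2: s=0, then u=-19, then ((5 + u) <= x) is true, then s=-3, then (not (((y - x) - (-(-max((-(-s)), (-(-x)))))) > (u + u))) is false, then returns -3
verdict: not equivalent; witness: x=-4, y=-6


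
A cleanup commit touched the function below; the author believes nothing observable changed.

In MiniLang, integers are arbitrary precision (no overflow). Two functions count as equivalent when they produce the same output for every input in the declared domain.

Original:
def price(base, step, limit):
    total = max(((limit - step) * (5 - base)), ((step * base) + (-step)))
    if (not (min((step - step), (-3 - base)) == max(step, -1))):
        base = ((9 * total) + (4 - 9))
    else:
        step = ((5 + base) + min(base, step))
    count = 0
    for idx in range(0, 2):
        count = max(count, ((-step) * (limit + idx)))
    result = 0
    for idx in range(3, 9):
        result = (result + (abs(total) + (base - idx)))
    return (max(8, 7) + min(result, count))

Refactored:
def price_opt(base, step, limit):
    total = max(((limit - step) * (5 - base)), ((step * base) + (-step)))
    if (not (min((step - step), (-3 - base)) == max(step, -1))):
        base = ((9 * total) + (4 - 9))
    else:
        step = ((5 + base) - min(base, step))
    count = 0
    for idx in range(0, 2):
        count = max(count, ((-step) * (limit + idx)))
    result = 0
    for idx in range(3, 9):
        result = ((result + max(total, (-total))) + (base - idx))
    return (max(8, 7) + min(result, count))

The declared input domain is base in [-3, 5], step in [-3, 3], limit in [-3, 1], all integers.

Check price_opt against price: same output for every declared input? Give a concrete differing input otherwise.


Evaluate both at base=-2, step=-3, limit=-3.
price: total = 9; (not (min((step - step), (-3 - base)) == max(step, -1))) -> false; step = 0; count = 0; [idx=0]; count = 0; [idx=1]; count = 0; result = 0; [idx=3]; result = 4; [idx=4]; result = 7; [idx=5]; result = 9; [idx=6]; result = 10; [idx=7]; result = 10; [idx=8]; result = 9; return 8
price_opt: total = 9; (not (min((step - step), (-3 - base)) == max(step, -1))) -> false; step = 6; count = 0; [idx=0]; count = 18; [idx=1]; count = 18; result = 0; [idx=3]; result = 4; [idx=4]; result = 7; [idx=5]; result = 9; [idx=6]; result = 10; [idx=7]; result = 10; [idx=8]; result = 9; return 17
8 and 17 differ, so these are not the same function on this domain.
verdict: not equivalent; witness: base=-2, step=-3, limit=-3


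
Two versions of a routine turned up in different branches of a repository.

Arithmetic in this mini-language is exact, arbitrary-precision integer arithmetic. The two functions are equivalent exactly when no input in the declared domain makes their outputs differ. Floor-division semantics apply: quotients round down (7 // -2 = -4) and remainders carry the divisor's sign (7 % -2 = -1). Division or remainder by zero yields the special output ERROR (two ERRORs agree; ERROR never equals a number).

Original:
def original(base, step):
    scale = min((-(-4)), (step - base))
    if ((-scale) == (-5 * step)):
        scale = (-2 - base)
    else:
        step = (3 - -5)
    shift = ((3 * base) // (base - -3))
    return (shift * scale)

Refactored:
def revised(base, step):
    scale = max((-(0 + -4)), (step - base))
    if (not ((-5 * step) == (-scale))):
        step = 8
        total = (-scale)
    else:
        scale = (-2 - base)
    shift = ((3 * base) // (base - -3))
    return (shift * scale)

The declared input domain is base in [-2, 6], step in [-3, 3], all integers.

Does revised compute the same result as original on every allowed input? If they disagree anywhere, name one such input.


Try base=-2, step=-3.
original: scale = -1; ((-scale) == (-5 * step)) -> false; step = 8; shift = -6; return 6
revised: scale = 4; (not ((-5 * step) == (-scale))) -> true; step = 8; total = -4; shift = -6; return -24
6 != -24, so the rewrite changes behavior.
verdict: not equivalent; witness: base=-2, step=-3


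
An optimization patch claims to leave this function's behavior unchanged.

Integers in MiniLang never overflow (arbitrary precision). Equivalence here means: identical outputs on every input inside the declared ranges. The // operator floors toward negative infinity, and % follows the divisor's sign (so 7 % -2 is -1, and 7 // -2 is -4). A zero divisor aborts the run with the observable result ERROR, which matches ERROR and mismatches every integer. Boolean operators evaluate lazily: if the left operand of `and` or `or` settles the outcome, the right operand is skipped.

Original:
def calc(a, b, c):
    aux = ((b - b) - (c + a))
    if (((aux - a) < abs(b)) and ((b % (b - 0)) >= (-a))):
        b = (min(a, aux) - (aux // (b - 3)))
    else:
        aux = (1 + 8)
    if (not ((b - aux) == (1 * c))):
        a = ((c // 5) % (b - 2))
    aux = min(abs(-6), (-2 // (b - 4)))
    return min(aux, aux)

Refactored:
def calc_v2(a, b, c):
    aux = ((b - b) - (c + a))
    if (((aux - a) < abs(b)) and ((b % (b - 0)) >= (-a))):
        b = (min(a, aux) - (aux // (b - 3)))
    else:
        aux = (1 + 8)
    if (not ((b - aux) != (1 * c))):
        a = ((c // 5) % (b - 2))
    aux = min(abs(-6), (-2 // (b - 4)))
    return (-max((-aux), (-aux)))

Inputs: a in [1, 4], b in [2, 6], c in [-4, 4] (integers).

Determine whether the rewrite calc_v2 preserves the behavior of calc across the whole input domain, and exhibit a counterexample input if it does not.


The rewrite breaks on a=1, b=2, c=-4, where the results are ERROR and 1.
calc: aux=3, then (((aux - a) < abs(b)) and ((b % (b - 0)) >= (-a))) is false, then aux=9, then (not ((b - aux) == (1 * c))) is true, then a zero divisor aborts: ERROR
calc_v2: aux=3, then (((aux - a) < abs(b)) and ((b % (b - 0)) >= (-a))) is false, then aux=9, then (not ((b - aux) != (1 * c))) is false, then aux=1, then returns 1
verdict: not equivalent; witness: a=1, b=2, c=-4


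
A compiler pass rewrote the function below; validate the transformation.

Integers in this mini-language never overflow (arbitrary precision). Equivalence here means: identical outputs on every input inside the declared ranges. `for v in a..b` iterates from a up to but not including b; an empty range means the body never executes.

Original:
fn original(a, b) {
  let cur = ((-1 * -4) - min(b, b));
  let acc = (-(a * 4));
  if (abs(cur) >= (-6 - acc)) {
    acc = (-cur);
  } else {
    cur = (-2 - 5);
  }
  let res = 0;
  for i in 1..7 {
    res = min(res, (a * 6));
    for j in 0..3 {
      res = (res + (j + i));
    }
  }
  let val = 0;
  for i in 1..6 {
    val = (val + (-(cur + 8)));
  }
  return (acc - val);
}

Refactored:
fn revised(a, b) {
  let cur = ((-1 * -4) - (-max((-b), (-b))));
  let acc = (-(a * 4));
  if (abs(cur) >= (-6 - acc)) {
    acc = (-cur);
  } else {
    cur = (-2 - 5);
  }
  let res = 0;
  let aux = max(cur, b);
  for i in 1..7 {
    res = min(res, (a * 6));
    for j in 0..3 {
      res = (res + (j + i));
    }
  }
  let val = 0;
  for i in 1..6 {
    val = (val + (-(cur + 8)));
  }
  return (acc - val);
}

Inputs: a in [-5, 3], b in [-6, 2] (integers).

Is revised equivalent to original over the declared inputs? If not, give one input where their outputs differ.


This is a faithful refactor — statement counts differ; min/max/abs usage differs; local variable names differ, but the computed results match everywhere.
Tracing a=-2, b=-3: original: cur becomes 7; next acc becomes 8; next (abs(cur) >= (-6 - acc)) evaluates to true; next acc becomes -7; next res becomes 0; next at i=1:; next res becomes -12; next at j=0:; next res becomes -11; next at j=1:; next res becomes -9; next at j=2:; next res becomes -6; next at i=2:; next res becomes -12; next at j=0:; next res becomes -10; next at j=1:; next res becomes -7; next at j=2:; next res becomes -3; next at i=3:; next res becomes -12; next at j=0:; next res becomes -9; next at j=1:; next res becomes -5; next at j=2:; next res becomes 0; next at i=4:; next res becomes -12; next at j=0:; next res becomes -8; next at j=1:; next res becomes -3; next at j=2:; next res becomes 3; next at i=5:; next res becomes -12; next at j=0:; next res becomes -7; next at j=1:; next res becomes -1; next at j=2:; next res becomes 6; next at i=6:; next res becomes -12; next at j=0:; next res becomes -6; next at j=1:; next res becomes 1; next at j=2:; next res becomes 9; next val becomes 0; next at i=1:; next val becomes -15; next at i=2:; next val becomes -30; next at i=3:; next val becomes -45; next at i=4:; next val becomes -60; next at i=5:; next val becomes -75; next final value 68 | revised: cur becomes 7; next acc becomes 8; next (abs(cur) >= (-6 - acc)) evaluates to true; next acc becomes -7; next res becomes 0; next aux becomes 7; next at i=1:; next res becomes -12; next at j=0:; next res becomes -11; next at j=1:; next res becomes -9; next at j=2:; next res becomes -6; next at i=2:; next res becomes -12; next at j=0:; next res becomes -10; next at j=1:; next res becomes -7; next at j=2:; next res becomes -3; next at i=3:; next res becomes -12; next at j=0:; next res becomes -9; next at j=1:; next res becomes -5; next at j=2:; next res becomes 0; next at i=4:; next res becomes -12; next at j=0:; next res becomes -8; next at j=1:; next res becomes -3; next at j=2:; next res becomes 3; next at i=5:; next res becomes -12; next at j=0:; next res becomes -7; next at j=1:; next res becomes -1; next at j=2:; next res becomes 6; next at i=6:; next res becomes -12; next at j=0:; next res becomes -6; next at j=1:; next res becomes 1; next at j=2:; next res becomes 9; next val becomes 0; next at i=1:; next val becomes -15; next at i=2:; next val becomes -30; next at i=3:; next val becomes -45; next at i=4:; next val becomes -60; next at i=5:; next val becomes -75; next final value 68 — matching result 68.
Checked all 81 inputs in the declared domain: the outputs agree on every one.
verdict: equivalent


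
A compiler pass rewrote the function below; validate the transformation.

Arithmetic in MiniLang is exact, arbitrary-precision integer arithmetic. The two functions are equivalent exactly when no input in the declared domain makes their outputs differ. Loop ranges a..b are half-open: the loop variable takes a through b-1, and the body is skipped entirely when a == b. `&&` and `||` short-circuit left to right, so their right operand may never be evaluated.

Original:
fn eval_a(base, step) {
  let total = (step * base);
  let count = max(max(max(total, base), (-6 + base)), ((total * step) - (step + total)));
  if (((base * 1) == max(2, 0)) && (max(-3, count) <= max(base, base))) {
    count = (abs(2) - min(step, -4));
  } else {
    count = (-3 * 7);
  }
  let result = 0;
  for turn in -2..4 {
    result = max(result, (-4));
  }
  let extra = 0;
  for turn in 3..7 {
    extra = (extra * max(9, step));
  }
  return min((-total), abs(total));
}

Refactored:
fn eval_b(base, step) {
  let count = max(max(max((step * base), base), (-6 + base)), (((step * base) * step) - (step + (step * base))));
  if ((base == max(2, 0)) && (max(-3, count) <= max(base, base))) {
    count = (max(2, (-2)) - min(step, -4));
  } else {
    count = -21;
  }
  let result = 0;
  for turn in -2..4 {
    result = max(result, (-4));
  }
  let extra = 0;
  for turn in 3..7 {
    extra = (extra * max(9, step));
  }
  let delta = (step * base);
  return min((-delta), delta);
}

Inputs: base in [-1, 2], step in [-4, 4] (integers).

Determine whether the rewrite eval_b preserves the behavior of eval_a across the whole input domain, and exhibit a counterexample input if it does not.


Evaluate both at base=-1, step=1.
eval_a: total=-1, then count=-1, then (((base * 1) == max(2, 0)) && (max(-3, count) <= max(base, base))) is false, then count=-21, then result=0, then (turn=-2), then result=0, then (turn=-1), then result=0, then (turn=0), then result=0, then (turn=1), then result=0, then (turn=2), then result=0, then (turn=3), then result=0, then extra=0, then (turn=3), then extra=0, then (turn=4), then extra=0, then (turn=5), then extra=0, then (turn=6), then extra=0, then returns 1
eval_b: count=-1, then ((base == max(2, 0)) && (max(-3, count) <= max(base, base))) is false, then count=-21, then result=0, then (turn=-2), then result=0, then (turn=-1), then result=0, then (turn=0), then result=0, then (turn=1), then result=0, then (turn=2), then result=0, then (turn=3), then result=0, then extra=0, then (turn=3), then extra=0, then (turn=4), then extra=0, then (turn=5), then extra=0, then (turn=6), then extra=0, then delta=-1, then returns -1
1 != -1, so the rewrite changes behavior.
verdict: not equivalent; witness: base=-1, step=1


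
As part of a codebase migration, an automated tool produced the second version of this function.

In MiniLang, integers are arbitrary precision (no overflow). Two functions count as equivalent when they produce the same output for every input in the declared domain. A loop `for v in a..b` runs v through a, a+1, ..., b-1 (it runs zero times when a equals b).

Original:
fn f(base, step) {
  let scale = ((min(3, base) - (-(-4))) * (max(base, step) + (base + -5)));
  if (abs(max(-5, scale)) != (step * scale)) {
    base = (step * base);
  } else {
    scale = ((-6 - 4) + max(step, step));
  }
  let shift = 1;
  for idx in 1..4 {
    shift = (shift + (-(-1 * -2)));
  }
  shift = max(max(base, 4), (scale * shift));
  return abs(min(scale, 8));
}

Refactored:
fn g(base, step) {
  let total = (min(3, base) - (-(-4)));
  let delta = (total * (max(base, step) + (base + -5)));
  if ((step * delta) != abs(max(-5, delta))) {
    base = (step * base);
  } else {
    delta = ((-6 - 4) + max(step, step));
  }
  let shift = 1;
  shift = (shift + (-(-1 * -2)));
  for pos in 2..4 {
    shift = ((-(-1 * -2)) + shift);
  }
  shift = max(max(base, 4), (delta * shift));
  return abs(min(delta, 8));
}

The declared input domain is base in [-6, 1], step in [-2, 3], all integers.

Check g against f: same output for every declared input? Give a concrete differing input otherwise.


Behavior is preserved: although loop structure differs, plus local variable names differ, plus arithmetic usage differs, plus constant usage differs, plus statement counts differ, the outputs never diverge.
As a probe, take base=-5, step=2: f runs scale becomes 72; next (abs(max(-5, scale)) != (step * scale)) evaluates to true; next base becomes -10; next shift becomes 1; next at idx=1:; next shift becomes -1; next at idx=2:; next shift becomes -3; next at idx=3:; next shift becomes -5; next shift becomes 4; next final value 8; g runs total becomes -9; next delta becomes 72; next ((step * delta) != abs(max(-5, delta))) evaluates to true; next base becomes -10; next shift becomes 1; next shift becomes -1; next at pos=2:; next shift becomes -3; next at pos=3:; next shift becomes -5; next shift becomes 4; next final value 8; both end at 8.
An exhaustive pass over the 48 declared inputs shows identical outputs.
verdict: equivalent


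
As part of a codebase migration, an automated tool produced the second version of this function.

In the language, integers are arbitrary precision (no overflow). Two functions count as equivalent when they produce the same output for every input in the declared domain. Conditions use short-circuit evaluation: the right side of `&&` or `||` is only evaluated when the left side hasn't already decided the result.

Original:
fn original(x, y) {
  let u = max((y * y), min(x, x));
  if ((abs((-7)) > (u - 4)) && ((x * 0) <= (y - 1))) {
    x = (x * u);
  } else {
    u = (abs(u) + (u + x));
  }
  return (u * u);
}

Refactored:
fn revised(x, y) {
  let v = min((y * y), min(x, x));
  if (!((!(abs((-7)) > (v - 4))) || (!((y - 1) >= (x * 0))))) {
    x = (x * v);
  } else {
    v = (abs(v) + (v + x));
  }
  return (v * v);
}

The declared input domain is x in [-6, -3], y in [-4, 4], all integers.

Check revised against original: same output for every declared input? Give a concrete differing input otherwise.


Input x=-6, y=-4: 676 from original versus 36 from revised.
verdict: not equivalent; witness: x=-6, y=-4


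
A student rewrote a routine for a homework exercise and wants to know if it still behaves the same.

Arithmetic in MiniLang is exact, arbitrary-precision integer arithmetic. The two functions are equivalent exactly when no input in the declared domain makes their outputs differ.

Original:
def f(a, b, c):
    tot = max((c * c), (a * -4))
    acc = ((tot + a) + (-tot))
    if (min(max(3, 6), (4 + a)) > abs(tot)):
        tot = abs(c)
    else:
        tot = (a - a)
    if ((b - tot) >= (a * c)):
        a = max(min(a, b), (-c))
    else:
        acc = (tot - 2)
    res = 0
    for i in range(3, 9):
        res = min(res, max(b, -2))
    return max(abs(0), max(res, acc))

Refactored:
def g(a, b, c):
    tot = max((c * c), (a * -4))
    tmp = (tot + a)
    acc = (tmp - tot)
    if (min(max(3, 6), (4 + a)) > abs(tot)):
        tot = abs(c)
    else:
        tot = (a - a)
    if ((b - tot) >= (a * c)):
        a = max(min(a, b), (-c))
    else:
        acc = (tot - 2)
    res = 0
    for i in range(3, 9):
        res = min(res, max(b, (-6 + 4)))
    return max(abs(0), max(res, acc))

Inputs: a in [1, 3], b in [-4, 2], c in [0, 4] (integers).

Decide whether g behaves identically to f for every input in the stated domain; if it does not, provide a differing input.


Comparing the listings, the differences include: arithmetic usage differs; statement counts differ; constant usage differs; local variable names differ.
Tracing a=3, b=2, c=2: f: tot = 4; acc = 3; (min(max(3, 6), (4 + a)) > abs(tot)) -> true; tot = 2; ((b - tot) >= (a * c)) -> false; acc = 0; res = 0; [i=3]; res = 0; [i=4]; res = 0; [i=5]; res = 0; [i=6]; res = 0; [i=7]; res = 0; [i=8]; res = 0; return 0 | g: tot = 4; tmp = 7; acc = 3; (min(max(3, 6), (4 + a)) > abs(tot)) -> true; tot = 2; ((b - tot) >= (a * c)) -> false; acc = 0; res = 0; [i=3]; res = 0; [i=4]; res = 0; [i=5]; res = 0; [i=6]; res = 0; [i=7]; res = 0; [i=8]; res = 0; return 0 — matching result 0.
An exhaustive pass over the 105 declared inputs shows identical outputs.
verdict: equivalent


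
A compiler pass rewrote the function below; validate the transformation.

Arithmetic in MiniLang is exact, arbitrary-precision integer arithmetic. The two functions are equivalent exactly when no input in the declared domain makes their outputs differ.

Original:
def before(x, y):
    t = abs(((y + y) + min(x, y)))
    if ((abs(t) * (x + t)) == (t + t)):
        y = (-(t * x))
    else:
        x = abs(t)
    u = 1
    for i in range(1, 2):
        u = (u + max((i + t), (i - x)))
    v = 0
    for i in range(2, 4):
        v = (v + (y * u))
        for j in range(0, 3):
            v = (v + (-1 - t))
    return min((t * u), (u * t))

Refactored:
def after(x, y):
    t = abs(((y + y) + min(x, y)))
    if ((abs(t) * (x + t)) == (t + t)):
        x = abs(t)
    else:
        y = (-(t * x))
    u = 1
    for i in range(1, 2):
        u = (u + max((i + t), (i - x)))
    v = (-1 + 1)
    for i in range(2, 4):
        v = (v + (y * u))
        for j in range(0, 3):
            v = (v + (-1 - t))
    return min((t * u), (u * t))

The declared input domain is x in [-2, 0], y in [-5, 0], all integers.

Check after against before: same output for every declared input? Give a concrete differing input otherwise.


Equivalent. One difference looks behavioral, but it never changes the outcome for any declared input.
Every one of the 18 inputs gives matching results.
Tracing x=0, y=-1: before: t = 3; ((abs(t) * (x + t)) == (t + t)) -> false; x = 3; u = 1; [i=1]; u = 5; v = 0; [i=2]; v = -5; [j=0]; v = -9; [j=1]; v = -13; [j=2]; v = -17; [i=3]; v = -22; [j=0]; v = -26; [j=1]; v = -30; [j=2]; v = -34; return 15 | after: t = 3; ((abs(t) * (x + t)) == (t + t)) -> false; y = 0; u = 1; [i=1]; u = 5; v = 0; [i=2]; v = 0; [j=0]; v = -4; [j=1]; v = -8; [j=2]; v = -12; [i=3]; v = -12; [j=0]; v = -16; [j=1]; v = -20; [j=2]; v = -24; return 15 — matching result 15.
verdict: equivalent


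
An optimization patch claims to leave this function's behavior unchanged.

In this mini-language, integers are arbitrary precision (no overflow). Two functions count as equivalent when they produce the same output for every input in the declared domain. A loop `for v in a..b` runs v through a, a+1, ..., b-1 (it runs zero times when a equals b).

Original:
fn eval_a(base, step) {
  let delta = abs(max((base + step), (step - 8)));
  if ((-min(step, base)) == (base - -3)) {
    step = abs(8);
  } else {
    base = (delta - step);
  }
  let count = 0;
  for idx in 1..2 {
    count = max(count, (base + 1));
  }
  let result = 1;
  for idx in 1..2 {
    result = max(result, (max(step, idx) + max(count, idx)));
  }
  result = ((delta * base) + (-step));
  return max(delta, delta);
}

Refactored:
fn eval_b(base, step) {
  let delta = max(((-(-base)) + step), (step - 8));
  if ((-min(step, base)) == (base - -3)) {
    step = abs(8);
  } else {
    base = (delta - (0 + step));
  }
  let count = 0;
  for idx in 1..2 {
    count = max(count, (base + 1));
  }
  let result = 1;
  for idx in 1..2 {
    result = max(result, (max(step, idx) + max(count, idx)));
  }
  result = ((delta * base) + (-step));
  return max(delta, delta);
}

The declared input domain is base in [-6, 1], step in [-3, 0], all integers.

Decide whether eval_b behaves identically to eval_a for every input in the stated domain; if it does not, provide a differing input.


Not equivalent: base=-6, step=-3 separates them (9 vs -9).
eval_a: delta=9, then ((-min(step, base)) == (base - -3)) is false, then base=12, then count=0, then (idx=1), then count=13, then result=1, then (idx=1), then result=14, then result=111, then returns 9
eval_b: delta=-9, then ((-min(step, base)) == (base - -3)) is false, then base=-6, then count=0, then (idx=1), then count=0, then result=1, then (idx=1), then result=2, then result=57, then returns -9
verdict: not equivalent; witness: base=-6, step=-3


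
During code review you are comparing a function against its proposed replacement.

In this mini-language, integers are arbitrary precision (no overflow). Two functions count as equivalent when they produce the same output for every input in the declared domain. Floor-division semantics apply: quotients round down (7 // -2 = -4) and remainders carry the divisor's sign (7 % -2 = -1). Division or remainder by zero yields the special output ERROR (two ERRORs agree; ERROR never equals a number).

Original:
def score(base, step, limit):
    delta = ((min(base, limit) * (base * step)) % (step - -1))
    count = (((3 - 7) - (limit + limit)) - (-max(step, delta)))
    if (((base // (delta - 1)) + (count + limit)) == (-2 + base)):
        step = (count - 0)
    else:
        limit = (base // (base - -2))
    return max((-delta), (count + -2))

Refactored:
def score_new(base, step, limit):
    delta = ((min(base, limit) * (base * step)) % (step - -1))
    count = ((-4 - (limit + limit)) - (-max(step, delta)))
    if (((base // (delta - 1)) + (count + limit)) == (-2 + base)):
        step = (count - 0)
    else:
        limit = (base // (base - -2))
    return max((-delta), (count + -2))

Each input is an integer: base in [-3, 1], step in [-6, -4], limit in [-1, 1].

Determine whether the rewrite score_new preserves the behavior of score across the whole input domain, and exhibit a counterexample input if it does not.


Equivalent — the differences include arithmetic usage differs, and constant usage differs, yet no declared input distinguishes the two.
Spot check at base=1, step=-6, limit=-1 — score: delta = -4; count = -6; (((base // (delta - 1)) + (count + limit)) == (-2 + base)) -> false; limit = 0; return 4. score_new: delta = -4; count = -6; (((base // (delta - 1)) + (count + limit)) == (-2 + base)) -> false; limit = 0; return 4. Both give 4.
Checked all 45 inputs in the declared domain: the outputs agree on every one.
verdict: equivalent


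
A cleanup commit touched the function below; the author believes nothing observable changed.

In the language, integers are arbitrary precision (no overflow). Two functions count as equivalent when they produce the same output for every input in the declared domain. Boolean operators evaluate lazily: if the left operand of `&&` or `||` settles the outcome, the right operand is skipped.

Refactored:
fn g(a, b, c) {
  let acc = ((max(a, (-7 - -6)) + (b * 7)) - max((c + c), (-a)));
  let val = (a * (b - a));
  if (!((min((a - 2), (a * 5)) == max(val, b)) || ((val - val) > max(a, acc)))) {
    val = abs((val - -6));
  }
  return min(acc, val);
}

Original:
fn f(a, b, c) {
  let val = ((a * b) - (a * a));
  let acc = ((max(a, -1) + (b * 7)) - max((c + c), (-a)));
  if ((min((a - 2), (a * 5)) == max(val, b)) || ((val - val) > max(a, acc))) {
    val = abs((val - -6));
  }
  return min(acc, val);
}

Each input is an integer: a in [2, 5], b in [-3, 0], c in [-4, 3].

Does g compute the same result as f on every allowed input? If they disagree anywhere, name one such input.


Not equivalent: a=2, b=-1, c=-4 separates them (-6 vs -3).
f: val=-6, then acc=-3, then ((min((a - 2), (a * 5)) == max(val, b)) || ((val - val) > max(a, acc))) is false, then returns -6
g: acc=-3, then val=-6, then (!((min((a - 2), (a * 5)) == max(val, b)) || ((val - val) > max(a, acc)))) is true, then val=0, then returns -3
verdict: not equivalent; witness: a=2, b=-1, c=-4


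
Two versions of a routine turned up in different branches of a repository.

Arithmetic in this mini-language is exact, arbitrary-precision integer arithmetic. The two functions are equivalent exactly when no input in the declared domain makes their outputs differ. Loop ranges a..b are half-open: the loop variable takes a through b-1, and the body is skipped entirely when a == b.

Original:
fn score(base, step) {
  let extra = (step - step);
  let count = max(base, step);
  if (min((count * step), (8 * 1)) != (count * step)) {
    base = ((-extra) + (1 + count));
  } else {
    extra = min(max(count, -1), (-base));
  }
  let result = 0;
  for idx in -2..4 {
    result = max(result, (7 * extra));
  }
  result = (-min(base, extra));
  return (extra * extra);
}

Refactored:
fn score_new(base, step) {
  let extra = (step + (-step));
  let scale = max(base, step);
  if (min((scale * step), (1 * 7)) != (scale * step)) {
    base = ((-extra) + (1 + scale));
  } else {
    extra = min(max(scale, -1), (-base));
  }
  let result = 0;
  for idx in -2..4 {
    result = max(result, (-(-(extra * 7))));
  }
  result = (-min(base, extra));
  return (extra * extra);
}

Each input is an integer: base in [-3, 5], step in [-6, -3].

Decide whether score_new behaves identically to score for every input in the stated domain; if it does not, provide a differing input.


There is a counterexample at base=-2, step=-4: 1 on one side, 0 on the other.
score: extra=0, then count=-2, then (min((count * step), (8 * 1)) != (count * step)) is false, then extra=-1, then result=0, then (idx=-2), then result=0, then (idx=-1), then result=0, then (idx=0), then result=0, then (idx=1), then result=0, then (idx=2), then result=0, then (idx=3), then result=0, then result=2, then returns 1
score_new: extra=0, then scale=-2, then (min((scale * step), (1 * 7)) != (scale * step)) is true, then base=-1, then result=0, then (idx=-2), then result=0, then (idx=-1), then result=0, then (idx=0), then result=0, then (idx=1), then result=0, then (idx=2), then result=0, then (idx=3), then result=0, then result=1, then returns 0
verdict: not equivalent; witness: base=-2, step=-4


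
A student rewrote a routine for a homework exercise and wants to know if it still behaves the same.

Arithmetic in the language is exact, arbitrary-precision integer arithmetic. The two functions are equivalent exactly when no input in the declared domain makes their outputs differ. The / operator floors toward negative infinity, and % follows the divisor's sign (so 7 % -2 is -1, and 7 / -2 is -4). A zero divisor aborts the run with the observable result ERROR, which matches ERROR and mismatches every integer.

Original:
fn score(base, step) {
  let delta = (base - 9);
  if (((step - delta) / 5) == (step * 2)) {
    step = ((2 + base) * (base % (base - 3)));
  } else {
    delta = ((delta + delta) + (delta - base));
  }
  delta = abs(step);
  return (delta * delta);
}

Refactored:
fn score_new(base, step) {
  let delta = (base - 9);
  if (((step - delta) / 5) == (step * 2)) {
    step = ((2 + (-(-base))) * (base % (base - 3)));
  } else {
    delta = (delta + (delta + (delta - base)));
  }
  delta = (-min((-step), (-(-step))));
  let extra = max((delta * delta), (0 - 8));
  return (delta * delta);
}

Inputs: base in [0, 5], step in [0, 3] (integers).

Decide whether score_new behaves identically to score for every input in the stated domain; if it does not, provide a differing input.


The diff adds an assignment to `extra` whose value nothing reads, which nothing downstream consumes; all 24 inputs agree.
verdict: equivalent


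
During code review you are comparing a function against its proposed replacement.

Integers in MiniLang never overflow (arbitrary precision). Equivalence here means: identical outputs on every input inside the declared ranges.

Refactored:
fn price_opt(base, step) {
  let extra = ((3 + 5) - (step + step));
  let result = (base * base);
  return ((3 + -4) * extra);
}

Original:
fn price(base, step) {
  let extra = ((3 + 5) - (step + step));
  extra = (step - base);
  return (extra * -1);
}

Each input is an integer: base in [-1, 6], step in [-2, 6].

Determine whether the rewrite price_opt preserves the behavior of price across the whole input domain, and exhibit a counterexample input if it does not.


Not equivalent: base=-1, step=-2 separates them (1 vs -12).
price: extra=12, then extra=-1, then returns 1
price_opt: extra=12, then result=1, then returns -12
verdict: not equivalent; witness: base=-1, step=-2


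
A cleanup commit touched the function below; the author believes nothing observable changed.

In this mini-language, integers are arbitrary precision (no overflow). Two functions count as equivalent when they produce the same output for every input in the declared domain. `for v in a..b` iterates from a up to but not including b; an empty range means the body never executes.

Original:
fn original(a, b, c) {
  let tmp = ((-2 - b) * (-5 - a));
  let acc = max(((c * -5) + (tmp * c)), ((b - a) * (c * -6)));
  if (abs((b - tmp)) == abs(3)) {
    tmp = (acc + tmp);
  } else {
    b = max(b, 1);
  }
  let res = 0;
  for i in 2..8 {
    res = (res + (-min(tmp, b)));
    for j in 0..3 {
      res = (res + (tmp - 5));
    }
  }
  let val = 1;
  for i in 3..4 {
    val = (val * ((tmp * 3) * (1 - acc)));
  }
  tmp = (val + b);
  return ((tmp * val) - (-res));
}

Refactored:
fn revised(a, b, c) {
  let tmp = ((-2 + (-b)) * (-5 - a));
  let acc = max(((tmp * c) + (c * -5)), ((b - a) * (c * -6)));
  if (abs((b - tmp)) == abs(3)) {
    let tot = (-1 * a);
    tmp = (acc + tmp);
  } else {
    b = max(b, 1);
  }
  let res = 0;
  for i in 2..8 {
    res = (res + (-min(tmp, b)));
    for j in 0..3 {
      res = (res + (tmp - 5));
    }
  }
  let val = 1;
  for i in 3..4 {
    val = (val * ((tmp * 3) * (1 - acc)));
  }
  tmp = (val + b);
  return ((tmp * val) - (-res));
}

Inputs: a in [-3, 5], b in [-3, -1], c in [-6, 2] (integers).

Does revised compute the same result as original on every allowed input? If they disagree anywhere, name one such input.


The two are interchangeable: arithmetic usage differs; and constant usage differs; and statement counts differ; and local variable names differ, and every declared input agrees.
Spot check at a=-1, b=-2, c=-4 — original: tmp := 0 | acc := 20 | (abs((b - tmp)) == abs(3)): false | b := 1 | res := 0 | iter i=2: | res := 0 | iter j=0: | res := -5 | iter j=1: | res := -10 | iter j=2: | res := -15 | iter i=3: | res := -15 | iter j=0: | res := -20 | iter j=1: | res := -25 | iter j=2: | res := -30 | iter i=4: | res := -30 | iter j=0: | res := -35 | iter j=1: | res := -40 | iter j=2: | res := -45 | iter i=5: | res := -45 | iter j=0: | res := -50 | iter j=1: | res := -55 | iter j=2: | res := -60 | iter i=6: | res := -60 | iter j=0: | res := -65 | iter j=1: | res := -70 | iter j=2: | res := -75 | iter i=7: | res := -75 | iter j=0: | res := -80 | iter j=1: | res := -85 | iter j=2: | res := -90 | val := 1 | iter i=3: | val := 0 | tmp := 1 | result -90. revised: tmp := 0 | acc := 20 | (abs((b - tmp)) == abs(3)): false | b := 1 | res := 0 | iter i=2: | res := 0 | iter j=0: | res := -5 | iter j=1: | res := -10 | iter j=2: | res := -15 | iter i=3: | res := -15 | iter j=0: | res := -20 | iter j=1: | res := -25 | iter j=2: | res := -30 | iter i=4: | res := -30 | iter j=0: | res := -35 | iter j=1: | res := -40 | iter j=2: | res := -45 | iter i=5: | res := -45 | iter j=0: | res := -50 | iter j=1: | res := -55 | iter j=2: | res := -60 | iter i=6: | res := -60 | iter j=0: | res := -65 | iter j=1: | res := -70 | iter j=2: | res := -75 | iter i=7: | res := -75 | iter j=0: | res := -80 | iter j=1: | res := -85 | iter j=2: | res := -90 | val := 1 | iter i=3: | val := 0 | tmp := 1 | result -90. Both give -90.
Every one of the 243 inputs gives matching results.
verdict: equivalent


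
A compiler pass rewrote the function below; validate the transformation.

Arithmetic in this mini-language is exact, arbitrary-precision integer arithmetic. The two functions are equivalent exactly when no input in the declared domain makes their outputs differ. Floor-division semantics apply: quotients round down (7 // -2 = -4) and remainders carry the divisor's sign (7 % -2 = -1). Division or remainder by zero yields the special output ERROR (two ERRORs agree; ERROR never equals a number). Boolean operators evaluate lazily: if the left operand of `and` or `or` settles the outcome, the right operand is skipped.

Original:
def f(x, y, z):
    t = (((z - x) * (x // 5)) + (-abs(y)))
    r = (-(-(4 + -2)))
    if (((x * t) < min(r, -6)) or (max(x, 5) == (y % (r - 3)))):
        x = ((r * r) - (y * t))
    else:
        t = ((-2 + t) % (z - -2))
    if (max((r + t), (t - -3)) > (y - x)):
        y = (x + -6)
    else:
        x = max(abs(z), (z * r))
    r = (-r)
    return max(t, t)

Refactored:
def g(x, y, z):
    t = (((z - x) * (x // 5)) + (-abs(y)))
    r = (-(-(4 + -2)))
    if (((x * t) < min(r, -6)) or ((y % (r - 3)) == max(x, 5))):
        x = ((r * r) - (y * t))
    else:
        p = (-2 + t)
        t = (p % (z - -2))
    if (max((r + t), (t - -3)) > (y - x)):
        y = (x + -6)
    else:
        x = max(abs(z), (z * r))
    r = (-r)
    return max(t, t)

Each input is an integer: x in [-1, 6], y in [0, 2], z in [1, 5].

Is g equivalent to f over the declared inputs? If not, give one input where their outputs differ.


The two versions differ — the changes include statement counts differ; and local variable names differ.
Spot check at x=1, y=2, z=5 — f: t becomes -2; next r becomes 2; next (((x * t) < min(r, -6)) or (max(x, 5) == (y % (r - 3)))) evaluates to false; next t becomes 3; next (max((r + t), (t - -3)) > (y - x)) evaluates to true; next y becomes -5; next r becomes -2; next final value 3. g: t becomes -2; next r becomes 2; next (((x * t) < min(r, -6)) or ((y % (r - 3)) == max(x, 5))) evaluates to false; next p becomes -4; next t becomes 3; next (max((r + t), (t - -3)) > (y - x)) evaluates to true; next y becomes -5; next r becomes -2; next final value 3. Both give 3.
An exhaustive pass over the 120 declared inputs shows identical outputs.
verdict: equivalent
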